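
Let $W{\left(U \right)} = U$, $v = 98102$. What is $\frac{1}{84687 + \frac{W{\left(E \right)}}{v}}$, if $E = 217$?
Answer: $\frac{98102}{8307964291} \approx 1.1808 \cdot 10^{-5}$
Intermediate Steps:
$\frac{1}{84687 + \frac{W{\left(E \right)}}{v}} = \frac{1}{84687 + \frac{217}{98102}} = \frac{1}{\frac{8307964291}{98102}} = \frac{98102}{8307964291}$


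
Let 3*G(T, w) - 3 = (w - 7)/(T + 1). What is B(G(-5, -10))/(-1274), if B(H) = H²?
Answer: -841/183456 ≈ -0.0045842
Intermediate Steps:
G(T, w) = 1 + (-7 + w)/(3*(1 + T)) (G(T, w) = 1 + ((w - 7)/(T + 1))/3 = 1 + ((-7 + w)/(1 + T))/3 = 1 + (-7 + w)/(3*(1 + T)))
B(G(-5, -10))/(-1274) = ((-4 - 10 + 3*(-5))/(3*(1 - 5)))²/(-1274) = ((⅓)*(-4 - 10 - 15)/(-4))²*(-1/1274) = ((⅓)*(-¼)*(-29))²*(-1/1274) = (29/12)²*(-1/1274) = (841/144)*(-1/1274) = -841/183456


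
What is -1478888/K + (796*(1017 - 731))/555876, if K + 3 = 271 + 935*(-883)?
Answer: 252492816490/114696257553 ≈ 2.2014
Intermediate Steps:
K = -825337 (K = -3 + (271 + 935*(-883)) = -3 + (271 - 825605) = -3 - 825334 = -825337)
-1478888/K + (796*(1017 - 731))/555876 = -1478888/(-825337) + (796*(1017 - 731))/555876 = -1478888*(-1/825337) + (796*286)*(1/555876) = 1478888/825337 + 227656*(1/555876) = 1478888/825337 + 56914/138969 = 252492816490/114696257553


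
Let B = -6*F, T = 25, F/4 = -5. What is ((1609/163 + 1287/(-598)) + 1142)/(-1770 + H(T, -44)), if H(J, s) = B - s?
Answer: -8620593/12041788 ≈ -0.71589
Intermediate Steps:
F = -20 (F = 4*(-5) = -20)
B = 120 (B = -6*(-20) = 120)
H(J, s) = 120 - s
((1609/163 + 1287/(-598)) + 1142)/(-1770 + H(T, -44)) = ((1609/163 + 1287/(-598)) + 1142)/(-1770 + (120 - 1*(-44))) = ((1609*(1/163) + 1287*(-1/598)) + 1142)/(-1770 + (120 + 44)) = ((1609/163 - 99/46) + 1142)/(-1770 + 164) = (57877/7498 + 1142)/(-1606) = (8620593/7498)*(-1/1606) = -8620593/12041788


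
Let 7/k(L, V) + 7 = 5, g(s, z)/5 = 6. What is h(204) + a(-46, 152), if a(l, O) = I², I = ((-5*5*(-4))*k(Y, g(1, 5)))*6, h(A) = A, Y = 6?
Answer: 4410204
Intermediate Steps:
g(s, z) = 30 (g(s, z) = 5*6 = 30)
k(L, V) = -7/2 (k(L, V) = 7/(-7 + 5) = 7/(-2) = 7*(-½) = -7/2)
I = -2100 (I = ((-5*5*(-4))*(-7/2))*6 = (-25*(-4)*(-7/2))*6 = (100*(-7/2))*6 = -350*6 = -2100)
a(l, O) = 4410000 (a(l, O) = (-2100)² = 4410000)
h(204) + a(-46, 152) = 204 + 4410000 = 4410204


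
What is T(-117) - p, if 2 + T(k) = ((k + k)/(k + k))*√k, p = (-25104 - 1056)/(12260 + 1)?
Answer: 546/4087 + 3*I*√13 ≈ 0.13359 + 10.817*I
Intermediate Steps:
p = -8720/4087 (p = -26160/12261 = -26160*1/12261 = -8720/4087 ≈ -2.1336)
T(k) = -2 + √k (T(k) = -2 + ((k + k)/(k + k))*√k = -2 + ((2*k)/((2*k)))*√k = -2 + ((2*k)*(1/(2*k)))*√k = -2 + 1*√k = -2 + √k)
T(-117) - p = (-2 + √(-117)) - 1*(-8720/4087) = (-2 + 3*I*√13) + 8720/4087 = 546/4087 + 3*I*√13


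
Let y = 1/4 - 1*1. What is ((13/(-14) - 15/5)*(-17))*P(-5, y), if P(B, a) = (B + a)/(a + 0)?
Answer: 21505/42 ≈ 512.02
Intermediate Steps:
y = -¾ (y = ¼ - 1 = -¾ ≈ -0.75000)
P(B, a) = (B + a)/a
((13/(-14) - 15/5)*(-17))*P(-5, y) = ((13/(-14) - 15/5)*(-17))*((-5 - ¾)/(-¾)) = ((13*(-1/14) - 15*⅕)*(-17))*(-4/3*(-23/4)) = ((-13/14 - 3)*(-17))*(23/3) = -55/14*(-17)*(23/3) = (935/14)*(23/3) = 21505/42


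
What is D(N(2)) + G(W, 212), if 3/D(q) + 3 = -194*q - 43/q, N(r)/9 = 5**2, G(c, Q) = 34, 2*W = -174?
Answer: 333946237/9821968 ≈ 34.000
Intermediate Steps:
W = -87 (W = (1/2)*(-174) = -87)
N(r) = 225 (N(r) = 9*5**2 = 9*25 = 225)
D(q) = 3/(-3 - 194*q - 43/q) (D(q) = 3/(-3 + (-194*q - 43/q)) = 3/(-3 - 194*q - 43/q))
D(N(2)) + G(W, 212) = -3*225/(43 + 3*225 + 194*225**2) + 34 = -3*225/(43 + 675 + 194*50625) + 34 = -3*225/(43 + 675 + 9821250) + 34 = -3*225/9821968 + 34 = -3*225*1/9821968 + 34 = -675/9821968 + 34 = 333946237/9821968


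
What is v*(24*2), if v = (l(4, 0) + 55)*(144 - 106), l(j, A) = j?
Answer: 107616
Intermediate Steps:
v = 2242 (v = (4 + 55)*(144 - 106) = 59*38 = 2242)
v*(24*2) = 2242*(24*2) = 2242*48 = 107616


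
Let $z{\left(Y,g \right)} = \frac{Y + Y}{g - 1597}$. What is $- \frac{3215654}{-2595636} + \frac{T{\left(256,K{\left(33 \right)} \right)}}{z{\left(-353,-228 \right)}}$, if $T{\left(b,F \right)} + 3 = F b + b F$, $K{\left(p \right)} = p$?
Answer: $\frac{10003126791478}{229064877} \approx 43669.0$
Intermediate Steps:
$T{\left(b,F \right)} = -3 + 2 F b$ ($T{\left(b,F \right)} = -3 + \left(F b + b F\right) = -3 + \left(F b + F b\right) = -3 + 2 F b$)
$z{\left(Y,g \right)} = \frac{2 Y}{-1597 + g}$
$- \frac{3215654}{-2595636} + \frac{T{\left(256,K{\left(33 \right)} \right)}}{z{\left(-353,-228 \right)}} = - \frac{3215654}{-2595636} + \frac{-3 + 2 \cdot 33 \cdot 256}{2 \left(-353\right) \frac{1}{-1597 - 228}} = \left(-3215654\right) \left(- \frac{1}{2595636}\right) + \frac{-3 + 16896}{2 \left(-353\right) \frac{1}{-1825}} = \frac{1607827}{1297818} + \frac{16893}{2 \left(-353\right) \left(- \frac{1}{1825}\right)} = \frac{1607827}{1297818} + \frac{16893}{\frac{706}{1825}} = \frac{1607827}{1297818} + 16893 \cdot \frac{1825}{706} = \frac{1607827}{1297818} + \frac{30829725}{706} = \frac{10003126791478}{229064877}$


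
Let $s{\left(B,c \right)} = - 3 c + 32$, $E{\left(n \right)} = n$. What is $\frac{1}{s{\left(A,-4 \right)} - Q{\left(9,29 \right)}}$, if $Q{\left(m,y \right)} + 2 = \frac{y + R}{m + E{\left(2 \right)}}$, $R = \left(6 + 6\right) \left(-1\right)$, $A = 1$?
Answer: $\frac{11}{489} \approx 0.022495$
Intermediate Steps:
$s{\left(B,c \right)} = 32 - 3 c$
$R = -12$ ($R = 12 \left(-1\right) = -12$)
$Q{\left(m,y \right)} = -2 + \frac{-12 + y}{2 + m}$ ($Q{\left(m,y \right)} = -2 + \frac{y - 12}{m + 2} = -2 + \frac{-12 + y}{2 + m}$)
$\frac{1}{s{\left(A,-4 \right)} - Q{\left(9,29 \right)}} = \frac{1}{\left(32 - -12\right) - \frac{-16 + 29 - 18}{2 + 9}} = \frac{1}{\left(32 + 12\right) - \frac{-16 + 29 - 18}{11}} = \frac{1}{44 - \frac{1}{11} \left(-5\right)} = \frac{1}{44 - - \frac{5}{11}} = \frac{1}{44 + \frac{5}{11}} = \frac{1}{\frac{489}{11}} = \frac{11}{489}$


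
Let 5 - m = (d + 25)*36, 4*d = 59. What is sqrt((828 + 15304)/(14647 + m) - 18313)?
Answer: I*sqrt(355644960229)/4407 ≈ 135.32*I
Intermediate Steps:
d = 59/4 (d = (1/4)*59 = 59/4 ≈ 14.750)
m = -1426 (m = 5 - (59/4 + 25)*36 = 5 - 159*36/4 = 5 - 1*1431 = 5 - 1431 = -1426)
sqrt((828 + 15304)/(14647 + m) - 18313) = sqrt((828 + 15304)/(14647 - 1426) - 18313) = sqrt(16132/13221 - 18313) = sqrt(-242100041/13221) = I*sqrt(355644960229)/4407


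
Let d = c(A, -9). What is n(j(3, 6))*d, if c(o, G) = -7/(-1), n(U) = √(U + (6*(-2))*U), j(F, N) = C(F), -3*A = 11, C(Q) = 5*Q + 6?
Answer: 7*I*√231 ≈ 106.39*I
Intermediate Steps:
C(Q) = 6 + 5*Q
A = -11/3 (A = -⅓*11 = -11/3 ≈ -3.6667)
j(F, N) = 6 + 5*F
n(U) = √11*√(-U) (n(U) = √(U - 12*U) = √(-11*U) = √11*√(-U))
c(o, G) = 7 (c(o, G) = -7*(-1) = 7)
d = 7
n(j(3, 6))*d = (√11*√(-(6 + 5*3)))*7 = (√11*√(-(6 + 15)))*7 = (√11*√(-1*21))*7 = (√11*√(-21))*7 = (√11*(I*√21))*7 = (I*√231)*7 = 7*I*√231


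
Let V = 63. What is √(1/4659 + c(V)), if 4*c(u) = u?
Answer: √1367514339/9318 ≈ 3.9687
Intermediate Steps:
c(u) = u/4
√(1/4659 + c(V)) = √(1/4659 + (¼)*63) = √(1/4659 + 63/4) = √(293521/18636) = √1367514339/9318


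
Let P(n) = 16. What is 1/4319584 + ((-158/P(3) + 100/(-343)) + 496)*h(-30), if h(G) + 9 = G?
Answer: -28072951038101/1481617312 ≈ -18948.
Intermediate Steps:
h(G) = -9 + G
1/4319584 + ((-158/P(3) + 100/(-343)) + 496)*h(-30) = 1/4319584 + ((-158/16 + 100/(-343)) + 496)*(-9 - 30) = 1/4319584 + ((-158*1/16 + 100*(-1/343)) + 496)*(-39) = 1/4319584 + ((-79/8 - 100/343) + 496)*(-39) = 1/4319584 + (-27897/2744 + 496)*(-39) = 1/4319584 + (1333127/2744)*(-39) = 1/4319584 - 51991953/2744 = -28072951038101/1481617312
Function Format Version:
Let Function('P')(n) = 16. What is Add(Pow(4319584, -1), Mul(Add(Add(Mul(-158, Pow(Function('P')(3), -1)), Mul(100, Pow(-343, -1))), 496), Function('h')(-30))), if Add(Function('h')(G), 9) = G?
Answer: Rational(-28072951038101, 1481617312) ≈ -18948.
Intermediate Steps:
Function('h')(G) = Add(-9, G)
Add(Pow(4319584, -1), Mul(Add(Add(Mul(-158, Pow(Function('P')(3), -1)), Mul(100, Pow(-343, -1))), 496), Function('h')(-30))) = Add(Pow(4319584, -1), Mul(Add(Add(Mul(-158, Pow(16, -1)), Mul(100, Pow(-343, -1))), 496), Add(-9, -30))) = Add(Rational(1, 4319584), Mul(Add(Add(Mul(-158, Rational(1, 16)), Mul(100, Rational(-1, 343))), 496), -39)) = Add(Rational(1, 4319584), Mul(Add(Add(Rational(-79, 8), Rational(-100, 343)), 496), -39)) = Add(Rational(1, 4319584), Mul(Add(Rational(-27897, 2744), 496), -39)) = Add(Rational(1, 4319584), Mul(Rational(1333127, 2744), -39)) = Add(Rational(1, 4319584), Rational(-51991953, 2744)) = Rational(-28072951038101, 1481617312)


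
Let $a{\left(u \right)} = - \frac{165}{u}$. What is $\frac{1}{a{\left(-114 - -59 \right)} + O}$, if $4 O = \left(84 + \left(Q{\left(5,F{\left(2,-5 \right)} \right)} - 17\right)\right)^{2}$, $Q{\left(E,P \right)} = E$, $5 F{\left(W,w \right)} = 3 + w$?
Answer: $\frac{1}{1299} \approx 0.00076982$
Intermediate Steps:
$F{\left(W,w \right)} = \frac{3}{5} + \frac{w}{5}$ ($F{\left(W,w \right)} = \frac{3 + w}{5} = \frac{3}{5} + \frac{w}{5}$)
$O = 1296$ ($O = \frac{\left(84 + \left(5 - 17\right)\right)^{2}}{4} = \frac{\left(84 - 12\right)^{2}}{4} = \frac{72^{2}}{4} = \frac{1}{4} \cdot 5184 = 1296$)
$\frac{1}{a{\left(-114 - -59 \right)} + O} = \frac{1}{- \frac{165}{-114 - -59} + 1296} = \frac{1}{- \frac{165}{-114 + 59} + 1296} = \frac{1}{- \frac{165}{-55} + 1296} = \frac{1}{\left(-165\right) \left(- \frac{1}{55}\right) + 1296} = \frac{1}{3 + 1296} = \frac{1}{1299}$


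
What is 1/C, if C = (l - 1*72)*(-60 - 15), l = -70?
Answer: 1/10650 ≈ 9.3897e-5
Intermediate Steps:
C = 10650 (C = (-70 - 1*72)*(-60 - 15) = (-70 - 72)*(-75) = -142*(-75) = 10650)
1/C = 1/10650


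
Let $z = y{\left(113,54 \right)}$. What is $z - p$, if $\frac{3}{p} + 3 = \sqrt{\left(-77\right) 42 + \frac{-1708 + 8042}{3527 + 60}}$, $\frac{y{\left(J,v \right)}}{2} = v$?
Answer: $\frac{3 \left(109 \sqrt{3587} - 72 i \sqrt{2898506}\right)}{3 \sqrt{3587} - 2 i \sqrt{2898506}} \approx 108.0 + 0.052621 i$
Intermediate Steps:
$y{\left(J,v \right)} = 2 v$
$z = 108$ ($z = 2 \cdot 54 = 108$)
$p = \frac{3}{-3 + \frac{2 i \sqrt{10396941022}}{3587}}$ ($p = \frac{3}{-3 + \sqrt{\left(-77\right) 42 + \frac{-1708 + 8042}{3527 + 60}}} = \frac{3}{-3 + \sqrt{-3234 + \frac{6334}{3587}}} = \frac{3}{-3 + \sqrt{- \frac{11594024}{3587}}} = \frac{3}{-3 + \frac{2 i \sqrt{10396941022}}{3587}} \approx -0.0027767 - 0.052621 i$)
$z - p = 108 - - \frac{3 \sqrt{3587}}{3 \sqrt{3587} - 2 i \sqrt{2898506}} = 108 + \frac{3 \sqrt{3587}}{3 \sqrt{3587} - 2 i \sqrt{2898506}}$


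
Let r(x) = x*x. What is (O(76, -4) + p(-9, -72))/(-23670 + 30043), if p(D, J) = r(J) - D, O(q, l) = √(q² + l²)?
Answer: 5193/6373 + 4*√362/6373 ≈ 0.82679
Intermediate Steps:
r(x) = x²
O(q, l) = √(l² + q²)
p(D, J) = J² - D
(O(76, -4) + p(-9, -72))/(-23670 + 30043) = (√((-4)² + 76²) + ((-72)² - 1*(-9)))/(-23670 + 30043) = (√(16 + 5776) + (5184 + 9))/6373 = (√5792 + 5193)*(1/6373) = (4*√362 + 5193)*(1/6373) = (5193 + 4*√362)*(1/6373) = 5193/6373 + 4*√362/6373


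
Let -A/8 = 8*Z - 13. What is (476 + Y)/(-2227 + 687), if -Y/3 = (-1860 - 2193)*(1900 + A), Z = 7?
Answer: -135142/11 ≈ -12286.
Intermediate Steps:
A = -344 (A = -8*(8*7 - 13) = -8*(56 - 13) = -8*43 = -344)
Y = 18919404 (Y = -3*(-1860 - 2193)*(1900 - 344) = -(-12159)*1556 = -3*(-6306468) = 18919404)
(476 + Y)/(-2227 + 687) = (476 + 18919404)/(-2227 + 687) = 18919880/(-1540) = 18919880*(-1/1540) = -135142/11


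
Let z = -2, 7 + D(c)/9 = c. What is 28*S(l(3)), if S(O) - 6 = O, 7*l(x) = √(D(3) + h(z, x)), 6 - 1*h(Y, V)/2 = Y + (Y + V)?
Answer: 168 + 4*I*√22 ≈ 168.0 + 18.762*I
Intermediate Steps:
D(c) = -63 + 9*c
h(Y, V) = 12 - 4*Y - 2*V (h(Y, V) = 12 - 2*(Y + (Y + V)) = 12 - 2*(Y + (V + Y)) = 12 - 2*(V + 2*Y) = 12 + (-4*Y - 2*V) = 12 - 4*Y - 2*V)
l(x) = √(-16 - 2*x)/7 (l(x) = √((-63 + 9*3) + (12 - 4*(-2) - 2*x))/7 = √((-63 + 27) + (12 + 8 - 2*x))/7 = √(-36 + (20 - 2*x))/7 = √(-16 - 2*x)/7)
S(O) = 6 + O
28*S(l(3)) = 28*(6 + √(-16 - 2*3)/7) = 28*(6 + √(-16 - 6)/7) = 28*(6 + √(-22)/7) = 28*(6 + (I*√22)/7) = 28*(6 + I*√22/7) = 168 + 4*I*√22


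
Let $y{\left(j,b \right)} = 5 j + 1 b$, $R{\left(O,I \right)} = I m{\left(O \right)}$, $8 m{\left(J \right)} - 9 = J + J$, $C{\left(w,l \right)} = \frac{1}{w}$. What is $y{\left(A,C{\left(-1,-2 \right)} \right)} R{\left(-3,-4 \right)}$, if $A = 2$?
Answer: $- \frac{27}{2} \approx -13.5$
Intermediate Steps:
$m{\left(J \right)} = \frac{9}{8} + \frac{J}{4}$ ($m{\left(J \right)} = \frac{9}{8} + \frac{J + J}{8} = \frac{9}{8} + \frac{2 J}{8} = \frac{9}{8} + \frac{J}{4}$)
$R{\left(O,I \right)} = I \left(\frac{9}{8} + \frac{O}{4}\right)$
$y{\left(j,b \right)} = b + 5 j$ ($y{\left(j,b \right)} = 5 j + b = b + 5 j$)
$y{\left(A,C{\left(-1,-2 \right)} \right)} R{\left(-3,-4 \right)} = \left(\frac{1}{-1} + 5 \cdot 2\right) \frac{1}{8} \left(-4\right) \left(9 + 2 \left(-3\right)\right) = \left(-1 + 10\right) \frac{1}{8} \left(-4\right) \left(9 - 6\right) = 9 \cdot \frac{1}{8} \left(-4\right) 3 = 9 \left(- \frac{3}{2}\right) = - \frac{27}{2}$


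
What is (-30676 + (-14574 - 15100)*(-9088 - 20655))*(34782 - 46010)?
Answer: -9909418554168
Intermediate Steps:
(-30676 + (-14574 - 15100)*(-9088 - 20655))*(34782 - 46010) = (-30676 - 29674*(-29743))*(-11228) = (-30676 + 882593782)*(-11228) = 882563106*(-11228) = -9909418554168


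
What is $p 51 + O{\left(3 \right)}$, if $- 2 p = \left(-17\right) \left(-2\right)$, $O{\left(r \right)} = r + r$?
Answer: $-861$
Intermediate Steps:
$O{\left(r \right)} = 2 r$
$p = -17$ ($p = - \frac{\left(-17\right) \left(-2\right)}{2} = \left(- \frac{1}{2}\right) 34 = -17$)
$p 51 + O{\left(3 \right)} = \left(-17\right) 51 + 2 \cdot 3 = -867 + 6 = -861$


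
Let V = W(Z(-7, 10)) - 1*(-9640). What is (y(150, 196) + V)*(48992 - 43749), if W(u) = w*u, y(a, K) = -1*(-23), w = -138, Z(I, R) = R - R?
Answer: 50663109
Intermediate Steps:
Z(I, R) = 0
y(a, K) = 23
W(u) = -138*u
V = 9640 (V = -138*0 - 1*(-9640) = 0 + 9640 = 9640)
(y(150, 196) + V)*(48992 - 43749) = (23 + 9640)*(48992 - 43749) = 9663*5243 = 50663109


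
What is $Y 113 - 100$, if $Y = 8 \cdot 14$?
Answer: $12556$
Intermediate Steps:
$Y = 112$
$Y 113 - 100 = 112 \cdot 113 - 100 = 12656 - 100 = 12556$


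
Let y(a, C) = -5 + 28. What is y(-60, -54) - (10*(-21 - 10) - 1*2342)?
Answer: 2675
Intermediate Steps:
y(a, C) = 23
y(-60, -54) - (10*(-21 - 10) - 1*2342) = 23 - (10*(-21 - 10) - 1*2342) = 23 - (10*(-31) - 2342) = 23 - (-310 - 2342) = 23 - 1*(-2652) = 23 + 2652 = 2675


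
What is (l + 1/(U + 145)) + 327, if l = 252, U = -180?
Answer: 20264/35 ≈ 578.97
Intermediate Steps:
(l + 1/(U + 145)) + 327 = (252 + 1/(-180 + 145)) + 327 = (252 + 1/(-35)) + 327 = (252 - 1/35) + 327 = 8819/35 + 327 = 20264/35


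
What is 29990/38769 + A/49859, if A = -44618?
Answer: -234523832/1932983571 ≈ -0.12133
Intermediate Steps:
29990/38769 + A/49859 = 29990/38769 - 44618/49859 = -234523832/1932983571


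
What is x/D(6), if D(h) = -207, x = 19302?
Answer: -6434/69 ≈ -93.246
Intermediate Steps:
x/D(6) = 19302/(-207) = 19302*(-1/207) = -6434/69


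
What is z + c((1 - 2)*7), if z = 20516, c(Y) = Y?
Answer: 20509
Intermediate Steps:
z + c((1 - 2)*7) = 20516 + (1 - 2)*7 = 20516 - 1*7 = 20516 - 7 = 20509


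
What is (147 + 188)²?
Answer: 112225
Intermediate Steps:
(147 + 188)² = 335² = 112225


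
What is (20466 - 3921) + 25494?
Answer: 42039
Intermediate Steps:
(20466 - 3921) + 25494 = 16545 + 25494 = 42039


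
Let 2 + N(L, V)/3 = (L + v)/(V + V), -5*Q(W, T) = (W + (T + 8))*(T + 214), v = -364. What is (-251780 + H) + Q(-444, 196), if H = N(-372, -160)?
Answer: -2320991/10 ≈ -2.3210e+5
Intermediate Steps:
Q(W, T) = -(214 + T)*(8 + T + W)/5 (Q(W, T) = -(W + (T + 8))*(T + 214)/5 = -(W + (8 + T))*(214 + T)/5 = -(8 + T + W)*(214 + T)/5 = -(214 + T)*(8 + T + W)/5)
N(L, V) = -6 + 3*(-364 + L)/(2*V) (N(L, V) = -6 + 3*((L - 364)/(V + V)) = -6 + 3*((-364 + L)/((2*V))) = -6 + 3*((-364 + L)*(1/(2*V))) = -6 + 3*((-364 + L)/(2*V)) = -6 + 3*(-364 + L)/(2*V))
H = 9/10 (H = (3/2)*(-364 - 372 - 4*(-160))/(-160) = (3/2)*(-1/160)*(-364 - 372 + 640) = (3/2)*(-1/160)*(-96) = 9/10 ≈ 0.90000)
(-251780 + H) + Q(-444, 196) = (-251780 + 9/10) + (-1712/5 - 222/5*196 - 214/5*(-444) - ⅕*196² - ⅕*196*(-444)) = -2517791/10 + (-1712/5 - 43512/5 + 95016/5 - ⅕*38416 + 87024/5) = -2517791/10 + (-1712/5 - 43512/5 + 95016/5 - 38416/5 + 87024/5) = -2517791/10 + 19680 = -2320991/10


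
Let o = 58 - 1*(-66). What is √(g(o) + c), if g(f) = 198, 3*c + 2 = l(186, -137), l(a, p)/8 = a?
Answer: 4*√390/3 ≈ 26.331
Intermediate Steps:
l(a, p) = 8*a
o = 124 (o = 58 + 66 = 124)
c = 1486/3 (c = -⅔ + (8*186)/3 = -⅔ + (⅓)*1488 = -⅔ + 496 = 1486/3 ≈ 495.33)
√(g(o) + c) = √(198 + 1486/3) = √(2080/3) = 4*√390/3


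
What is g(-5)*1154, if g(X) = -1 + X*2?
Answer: -12694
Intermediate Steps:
g(X) = -1 + 2*X
g(-5)*1154 = (-1 + 2*(-5))*1154 = (-1 - 10)*1154 = -11*1154 = -12694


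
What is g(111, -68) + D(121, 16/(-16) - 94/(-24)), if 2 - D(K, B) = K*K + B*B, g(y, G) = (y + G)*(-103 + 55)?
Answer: -2406457/144 ≈ -16712.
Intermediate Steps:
g(y, G) = -48*G - 48*y (g(y, G) = (G + y)*(-48) = -48*G - 48*y)
D(K, B) = 2 - B² - K² (D(K, B) = 2 - (K*K + B*B) = 2 - (K² + B²) = 2 - (B² + K²) = 2 + (-B² - K²) = 2 - B² - K²)
g(111, -68) + D(121, 16/(-16) - 94/(-24)) = (-48*(-68) - 48*111) + (2 - (16/(-16) - 94/(-24))² - 1*121²) = (3264 - 5328) + (2 - (16*(-1/16) - 94*(-1/24))² - 1*14641) = -2064 + (2 - (-1 + 47/12)² - 14641) = -2064 + (2 - (35/12)² - 14641) = -2064 + (2 - 1*1225/144 - 14641) = -2064 + (2 - 1225/144 - 14641) = -2064 - 2109241/144 = -2406457/144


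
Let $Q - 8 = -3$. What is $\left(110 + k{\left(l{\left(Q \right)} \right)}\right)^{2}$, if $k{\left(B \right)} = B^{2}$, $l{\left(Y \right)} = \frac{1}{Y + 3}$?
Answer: $\frac{49575681}{4096} \approx 12103.0$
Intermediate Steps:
$Q = 5$ ($Q = 8 - 3 = 5$)
$l{\left(Y \right)} = \frac{1}{3 + Y}$
$\left(110 + k{\left(l{\left(Q \right)} \right)}\right)^{2} = \left(110 + \left(\frac{1}{3 + 5}\right)^{2}\right)^{2} = \left(110 + \left(\frac{1}{8}\right)^{2}\right)^{2} = \left(110 + \frac{1}{64}\right)^{2} = \left(\frac{7041}{64}\right)^{2} = \frac{49575681}{4096}$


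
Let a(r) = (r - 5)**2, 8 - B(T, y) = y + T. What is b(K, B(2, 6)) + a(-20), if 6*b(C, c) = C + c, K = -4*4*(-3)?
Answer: 633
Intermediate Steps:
B(T, y) = 8 - T - y (B(T, y) = 8 - (y + T) = 8 - (T + y) = 8 + (-T - y) = 8 - T - y)
K = 48 (K = -16*(-3) = 48)
b(C, c) = C/6 + c/6 (b(C, c) = (C + c)/6 = C/6 + c/6)
a(r) = (-5 + r)**2
b(K, B(2, 6)) + a(-20) = ((1/6)*48 + (8 - 1*2 - 1*6)/6) + (-5 - 20)**2 = (8 + (8 - 2 - 6)/6) + (-25)**2 = (8 + (1/6)*0) + 625 = (8 + 0) + 625 = 8 + 625 = 633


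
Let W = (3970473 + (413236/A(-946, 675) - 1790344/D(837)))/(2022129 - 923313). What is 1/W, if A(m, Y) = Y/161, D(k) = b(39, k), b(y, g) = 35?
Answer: 5191905600/18984505457 ≈ 0.27348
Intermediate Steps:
D(k) = 35
A(m, Y) = Y/161 (A(m, Y) = Y*(1/161) = Y/161)
W = 18984505457/5191905600 (W = (3970473 + (413236/(((1/161)*675)) - 1790344/35))/(2022129 - 923313) = (3970473 + (413236/(675/161) - 1790344*1/35))/1098816 = (3970473 + (413236*(161/675) - 1790344/35))*(1/1098816) = (3970473 + (66530996/675 - 1790344/35))*(1/1098816) = (3970473 + 224020532/4725)*(1/1098816) = (18984505457/4725)*(1/1098816) = 18984505457/5191905600 ≈ 3.6566)
1/W = 1/(18984505457/5191905600) = 5191905600/18984505457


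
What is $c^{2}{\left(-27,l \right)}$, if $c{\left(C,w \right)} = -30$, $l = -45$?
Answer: $900$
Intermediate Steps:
$c^{2}{\left(-27,l \right)} = \left(-30\right)^{2} = 900$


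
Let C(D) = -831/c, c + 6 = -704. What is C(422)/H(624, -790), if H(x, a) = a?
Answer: -831/560900 ≈ -0.0014815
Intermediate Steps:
c = -710 (c = -6 - 704 = -710)
C(D) = 831/710 (C(D) = -831/(-710) = -831*(-1/710) = 831/710)
C(422)/H(624, -790) = (831/710)/(-790) = (831/710)*(-1/790) = -831/560900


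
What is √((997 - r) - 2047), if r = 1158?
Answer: 4*I*√138 ≈ 46.989*I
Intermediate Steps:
√((997 - r) - 2047) = √((997 - 1*1158) - 2047) = √((997 - 1158) - 2047) = √(-161 - 2047) = √(-2208) = 4*I*√138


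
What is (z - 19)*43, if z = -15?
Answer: -1462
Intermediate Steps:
(z - 19)*43 = (-15 - 19)*43 = -34*43 = -1462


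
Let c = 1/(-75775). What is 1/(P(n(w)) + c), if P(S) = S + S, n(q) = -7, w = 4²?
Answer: -75775/1060851 ≈ -0.071429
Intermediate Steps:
w = 16
P(S) = 2*S
c = -1/75775 ≈ -1.3197e-5
1/(P(n(w)) + c) = 1/(2*(-7) - 1/75775) = 1/(-14 - 1/75775) = 1/(-1060851/75775) = -75775/1060851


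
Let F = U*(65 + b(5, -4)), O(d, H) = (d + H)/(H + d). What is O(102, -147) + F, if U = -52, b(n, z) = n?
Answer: -3639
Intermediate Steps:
O(d, H) = 1 (O(d, H) = (H + d)/(H + d) = 1)
F = -3640 (F = -52*(65 + 5) = -52*70 = -3640)
O(102, -147) + F = 1 - 3640 = -3639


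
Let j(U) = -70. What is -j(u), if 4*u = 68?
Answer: 70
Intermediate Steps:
u = 17 (u = (1/4)*68 = 17)
-j(u) = -1*(-70) = 70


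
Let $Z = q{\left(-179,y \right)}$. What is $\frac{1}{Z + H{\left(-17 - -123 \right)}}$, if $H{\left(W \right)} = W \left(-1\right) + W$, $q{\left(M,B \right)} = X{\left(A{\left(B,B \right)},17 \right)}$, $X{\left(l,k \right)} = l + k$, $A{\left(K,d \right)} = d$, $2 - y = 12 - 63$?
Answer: $\frac{1}{70} \approx 0.014286$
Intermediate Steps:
$y = 53$ ($y = 2 - \left(12 - 63\right) = 2 - -51 = 2 + 51 = 53$)
$X{\left(l,k \right)} = k + l$
$q{\left(M,B \right)} = 17 + B$
$Z = 70$ ($Z = 17 + 53 = 70$)
$H{\left(W \right)} = 0$ ($H{\left(W \right)} = - W + W = 0$)
$\frac{1}{Z + H{\left(-17 - -123 \right)}} = \frac{1}{70 + 0} = \frac{1}{70}$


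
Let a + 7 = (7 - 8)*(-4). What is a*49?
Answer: -147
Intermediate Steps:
a = -3 (a = -7 + (7 - 8)*(-4) = -7 - 1*(-4) = -7 + 4 = -3)
a*49 = -3*49 = -147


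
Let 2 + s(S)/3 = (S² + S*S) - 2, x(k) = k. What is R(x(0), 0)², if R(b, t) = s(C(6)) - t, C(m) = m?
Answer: 41616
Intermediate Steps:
s(S) = -12 + 6*S² (s(S) = -6 + 3*((S² + S*S) - 2) = -6 + 3*((S² + S²) - 2) = -6 + 3*(2*S² - 2) = -6 + 3*(-2 + 2*S²) = -6 + (-6 + 6*S²) = -12 + 6*S²)
R(b, t) = 204 - t (R(b, t) = (-12 + 6*6²) - t = (-12 + 6*36) - t = (-12 + 216) - t = 204 - t)
R(x(0), 0)² = (204 - 1*0)² = (204 + 0)² = 204² = 41616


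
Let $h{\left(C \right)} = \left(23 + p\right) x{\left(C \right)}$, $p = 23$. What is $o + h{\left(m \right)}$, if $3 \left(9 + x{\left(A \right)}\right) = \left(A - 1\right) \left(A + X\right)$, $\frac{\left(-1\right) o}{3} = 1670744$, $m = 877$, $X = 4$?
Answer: $6820946$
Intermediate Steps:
$o = -5012232$ ($o = \left(-3\right) 1670744 = -5012232$)
$x{\left(A \right)} = -9 + \frac{\left(-1 + A\right) \left(4 + A\right)}{3}$ ($x{\left(A \right)} = -9 + \frac{\left(A - 1\right) \left(A + 4\right)}{3} = -9 + \frac{\left(-1 + A\right) \left(4 + A\right)}{3}$)
$h{\left(C \right)} = - \frac{1426}{3} + 46 C + \frac{46 C^{2}}{3}$ ($h{\left(C \right)} = \left(23 + 23\right) \left(- \frac{31}{3} + C + \frac{C^{2}}{3}\right) = 46 \left(- \frac{31}{3} + C + \frac{C^{2}}{3}\right) = - \frac{1426}{3} + 46 C + \frac{46 C^{2}}{3}$)
$o + h{\left(m \right)} = -5012232 + \left(- \frac{1426}{3} + 46 \cdot 877 + \frac{46 \cdot 877^{2}}{3}\right) = -5012232 + \left(- \frac{1426}{3} + 40342 + \frac{46}{3} \cdot 769129\right) = -5012232 + \left(- \frac{1426}{3} + 40342 + \frac{35379934}{3}\right) = -5012232 + 11833178 = 6820946$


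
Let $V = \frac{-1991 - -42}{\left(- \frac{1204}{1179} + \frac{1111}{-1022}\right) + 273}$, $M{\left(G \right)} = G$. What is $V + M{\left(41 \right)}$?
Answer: $\frac{11034292235}{326407717} \approx 33.805$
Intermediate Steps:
$V = - \frac{2348424162}{326407717}$ ($V = \frac{-1991 + \left(-475 + 517\right)}{\left(\left(-1204\right) \frac{1}{1179} + 1111 \left(- \frac{1}{1022}\right)\right) + 273} = \frac{-1991 + 42}{\left(- \frac{1204}{1179} - \frac{1111}{1022}\right) + 273} = - \frac{1949}{- \frac{2540357}{1204938} + 273} = - \frac{1949}{\frac{326407717}{1204938}} = \left(-1949\right) \frac{1204938}{326407717} = - \frac{2348424162}{326407717} \approx -7.1948$)
$V + M{\left(41 \right)} = - \frac{2348424162}{326407717} + 41 = \frac{11034292235}{326407717}$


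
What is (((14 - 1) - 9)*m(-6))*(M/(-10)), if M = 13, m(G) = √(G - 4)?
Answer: -26*I*√10/5 ≈ -16.444*I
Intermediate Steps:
m(G) = √(-4 + G)
(((14 - 1) - 9)*m(-6))*(M/(-10)) = (((14 - 1) - 9)*√(-4 - 6))*(13/(-10)) = ((13 - 9)*√(-10))*(13*(-⅒)) = (4*(I*√10))*(-13/10) = (4*I*√10)*(-13/10) = -26*I*√10/5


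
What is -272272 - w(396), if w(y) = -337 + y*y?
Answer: -428751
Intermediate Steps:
w(y) = -337 + y**2
-272272 - w(396) = -272272 - (-337 + 396**2) = -272272 - (-337 + 156816) = -272272 - 1*156479 = -272272 - 156479 = -428751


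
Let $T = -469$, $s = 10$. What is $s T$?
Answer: $-4690$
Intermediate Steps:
$s T = 10 \left(-469\right) = -4690$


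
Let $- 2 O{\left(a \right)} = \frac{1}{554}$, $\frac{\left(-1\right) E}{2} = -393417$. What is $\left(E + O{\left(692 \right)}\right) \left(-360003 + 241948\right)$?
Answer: $- \frac{102921774041905}{1108} \approx -9.289 \cdot 10^{10}$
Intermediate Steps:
$E = 786834$ ($E = \left(-2\right) \left(-393417\right) = 786834$)
$O{\left(a \right)} = - \frac{1}{1108}$ ($O{\left(a \right)} = - \frac{1}{2 \cdot 554} = \left(- \frac{1}{2}\right) \frac{1}{554} = - \frac{1}{1108}$)
$\left(E + O{\left(692 \right)}\right) \left(-360003 + 241948\right) = \left(786834 - \frac{1}{1108}\right) \left(-360003 + 241948\right) = \frac{871812071}{1108} \left(-118055\right) = - \frac{102921774041905}{1108}$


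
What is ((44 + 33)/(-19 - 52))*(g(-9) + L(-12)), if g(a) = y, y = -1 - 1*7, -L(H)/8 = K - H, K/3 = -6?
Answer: -3080/71 ≈ -43.380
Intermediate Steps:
K = -18 (K = 3*(-6) = -18)
L(H) = 144 + 8*H (L(H) = -8*(-18 - H) = 144 + 8*H)
y = -8 (y = -1 - 7 = -8)
g(a) = -8
((44 + 33)/(-19 - 52))*(g(-9) + L(-12)) = ((44 + 33)/(-19 - 52))*(-8 + (144 + 8*(-12))) = (77/(-71))*(-8 + (144 - 96)) = (77*(-1/71))*(-8 + 48) = -77/71*40 = -3080/71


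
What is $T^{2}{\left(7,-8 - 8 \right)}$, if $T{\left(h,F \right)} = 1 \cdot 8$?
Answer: $64$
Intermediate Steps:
$T{\left(h,F \right)} = 8$
$T^{2}{\left(7,-8 - 8 \right)} = 8^{2} = 64$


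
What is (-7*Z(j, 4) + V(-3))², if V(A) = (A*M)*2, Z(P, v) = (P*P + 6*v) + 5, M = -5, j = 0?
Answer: 29929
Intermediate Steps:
Z(P, v) = 5 + P² + 6*v (Z(P, v) = (P² + 6*v) + 5 = 5 + P² + 6*v)
V(A) = -10*A (V(A) = (A*(-5))*2 = -5*A*2 = -10*A)
(-7*Z(j, 4) + V(-3))² = (-7*(5 + 0² + 6*4) - 10*(-3))² = (-7*(5 + 0 + 24) + 30)² = (-7*29 + 30)² = (-203 + 30)² = (-173)² = 29929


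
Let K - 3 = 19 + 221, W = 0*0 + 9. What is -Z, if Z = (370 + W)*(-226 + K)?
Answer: -6443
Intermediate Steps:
W = 9 (W = 0 + 9 = 9)
K = 243 (K = 3 + (19 + 221) = 3 + 240 = 243)
Z = 6443 (Z = (370 + 9)*(-226 + 243) = 379*17 = 6443)
-Z = -1*6443 = -6443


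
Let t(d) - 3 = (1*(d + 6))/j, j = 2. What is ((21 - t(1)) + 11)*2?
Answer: 51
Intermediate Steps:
t(d) = 6 + d/2 (t(d) = 3 + (1*(d + 6))/2 = 3 + (1*(6 + d))*(1/2) = 3 + (6 + d)*(1/2) = 3 + (3 + d/2) = 6 + d/2)
((21 - t(1)) + 11)*2 = ((21 - (6 + (1/2)*1)) + 11)*2 = ((21 - (6 + 1/2)) + 11)*2 = ((21 - 1*13/2) + 11)*2 = ((21 - 13/2) + 11)*2 = (29/2 + 11)*2 = (51/2)*2 = 51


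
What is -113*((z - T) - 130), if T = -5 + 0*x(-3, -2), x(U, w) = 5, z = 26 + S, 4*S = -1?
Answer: 44861/4 ≈ 11215.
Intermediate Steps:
S = -¼ (S = (¼)*(-1) = -¼ ≈ -0.25000)
z = 103/4 (z = 26 - ¼ = 103/4 ≈ 25.750)
T = -5 (T = -5 + 0*5 = -5 + 0 = -5)
-113*((z - T) - 130) = -113*((103/4 - 1*(-5)) - 130) = -113*((103/4 + 5) - 130) = -113*(123/4 - 130) = -113*(-397/4) = 44861/4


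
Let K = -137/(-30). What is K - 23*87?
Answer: -59893/30 ≈ -1996.4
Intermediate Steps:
K = 137/30 (K = -137*(-1/30) = 137/30 ≈ 4.5667)
K - 23*87 = 137/30 - 23*87 = 137/30 - 2001 = -59893/30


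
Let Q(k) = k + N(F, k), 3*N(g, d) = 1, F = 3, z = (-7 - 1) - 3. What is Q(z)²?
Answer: 1024/9 ≈ 113.78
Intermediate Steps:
z = -11 (z = -8 - 3 = -11)
N(g, d) = ⅓ (N(g, d) = (⅓)*1 = ⅓)
Q(k) = ⅓ + k (Q(k) = k + ⅓ = ⅓ + k)
Q(z)² = (⅓ - 11)² = (-32/3)² = 1024/9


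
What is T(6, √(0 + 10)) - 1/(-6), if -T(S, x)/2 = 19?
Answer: -227/6 ≈ -37.833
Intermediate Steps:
T(S, x) = -38 (T(S, x) = -2*19 = -38)
T(6, √(0 + 10)) - 1/(-6) = -38 - 1/(-6) = -38 - 1*(-⅙) = -38 + ⅙ = -227/6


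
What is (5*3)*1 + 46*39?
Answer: 1809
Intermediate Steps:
(5*3)*1 + 46*39 = 15*1 + 1794 = 15 + 1794 = 1809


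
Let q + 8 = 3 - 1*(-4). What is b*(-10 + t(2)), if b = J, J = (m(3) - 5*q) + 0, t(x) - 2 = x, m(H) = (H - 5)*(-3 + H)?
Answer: -30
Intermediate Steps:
m(H) = (-5 + H)*(-3 + H)
q = -1 (q = -8 + (3 - 1*(-4)) = -8 + (3 + 4) = -8 + 7 = -1)
t(x) = 2 + x
J = 5 (J = ((15 + 3² - 8*3) - 5*(-1)) + 0 = ((15 + 9 - 24) + 5) + 0 = (0 + 5) + 0 = 5 + 0 = 5)
b = 5
b*(-10 + t(2)) = 5*(-10 + (2 + 2)) = 5*(-10 + 4) = 5*(-6) = -30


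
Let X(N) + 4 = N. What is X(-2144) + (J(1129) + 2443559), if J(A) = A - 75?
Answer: 2442465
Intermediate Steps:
J(A) = -75 + A
X(N) = -4 + N
X(-2144) + (J(1129) + 2443559) = (-4 - 2144) + ((-75 + 1129) + 2443559) = -2148 + (1054 + 2443559) = -2148 + 2444613 = 2442465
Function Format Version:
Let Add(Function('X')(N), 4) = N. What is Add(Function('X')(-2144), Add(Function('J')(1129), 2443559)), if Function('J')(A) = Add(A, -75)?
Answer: 2442465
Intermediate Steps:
Function('J')(A) = Add(-75, A)
Function('X')(N) = Add(-4, N)
Add(Function('X')(-2144), Add(Function('J')(1129), 2443559)) = Add(Add(-4, -2144), Add(Add(-75, 1129), 2443559)) = Add(-2148, Add(1054, 2443559)) = Add(-2148, 2444613) = 2442465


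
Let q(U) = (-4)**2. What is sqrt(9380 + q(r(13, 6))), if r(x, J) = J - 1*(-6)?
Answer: 18*sqrt(29) ≈ 96.933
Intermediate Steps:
r(x, J) = 6 + J (r(x, J) = J + 6 = 6 + J)
q(U) = 16
sqrt(9380 + q(r(13, 6))) = sqrt(9380 + 16) = sqrt(9396) = 18*sqrt(29)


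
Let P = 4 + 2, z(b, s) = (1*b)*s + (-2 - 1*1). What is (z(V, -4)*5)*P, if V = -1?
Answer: 30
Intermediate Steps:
z(b, s) = -3 + b*s (z(b, s) = b*s + (-2 - 1) = b*s - 3 = -3 + b*s)
P = 6
(z(V, -4)*5)*P = ((-3 - 1*(-4))*5)*6 = ((-3 + 4)*5)*6 = (1*5)*6 = 5*6 = 30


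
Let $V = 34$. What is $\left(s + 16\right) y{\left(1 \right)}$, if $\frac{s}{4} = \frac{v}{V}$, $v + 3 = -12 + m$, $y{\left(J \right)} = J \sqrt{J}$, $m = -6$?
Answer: $\frac{230}{17} \approx 13.529$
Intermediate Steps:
$y{\left(J \right)} = J^{\frac{3}{2}}$
$v = -21$ ($v = -3 - 18 = -21$)
$s = - \frac{42}{17}$ ($s = 4 \left(- \frac{21}{34}\right) = - \frac{42}{17} \approx -2.4706$)
$\left(s + 16\right) y{\left(1 \right)} = \left(- \frac{42}{17} + 16\right) 1^{\frac{3}{2}} = \frac{230}{17} \cdot 1 = \frac{230}{17}$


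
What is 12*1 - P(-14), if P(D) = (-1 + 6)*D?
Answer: 82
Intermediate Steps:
P(D) = 5*D
12*1 - P(-14) = 12*1 - 5*(-14) = 12 - 1*(-70) = 12 + 70 = 82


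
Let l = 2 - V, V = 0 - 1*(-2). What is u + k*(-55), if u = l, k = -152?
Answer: 8360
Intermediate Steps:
V = 2 (V = 0 + 2 = 2)
l = 0 (l = 2 - 1*2 = 2 - 2 = 0)
u = 0
u + k*(-55) = 0 - 152*(-55) = 0 + 8360 = 8360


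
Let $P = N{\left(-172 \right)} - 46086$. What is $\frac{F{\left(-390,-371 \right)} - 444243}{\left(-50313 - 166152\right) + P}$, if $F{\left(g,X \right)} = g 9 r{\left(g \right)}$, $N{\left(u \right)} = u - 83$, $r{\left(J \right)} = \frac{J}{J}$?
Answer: $\frac{149251}{87602} \approx 1.7037$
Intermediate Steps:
$r{\left(J \right)} = 1$
$N{\left(u \right)} = -83 + u$
$F{\left(g,X \right)} = 9 g$ ($F{\left(g,X \right)} = g 9 \cdot 1 = 9 g 1 = 9 g$)
$P = -46341$ ($P = \left(-83 - 172\right) - 46086 = -255 - 46086 = -46341$)
$\frac{F{\left(-390,-371 \right)} - 444243}{\left(-50313 - 166152\right) + P} = \frac{9 \left(-390\right) - 444243}{\left(-50313 - 166152\right) - 46341} = \frac{-3510 - 444243}{\left(-50313 - 166152\right) - 46341} = - \frac{447753}{-216465 - 46341} = - \frac{447753}{-262806} = \left(-447753\right) \left(- \frac{1}{262806}\right) = \frac{149251}{87602}$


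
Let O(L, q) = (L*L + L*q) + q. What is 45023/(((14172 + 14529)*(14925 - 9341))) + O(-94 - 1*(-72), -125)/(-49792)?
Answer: -31001650165/498748987008 ≈ -0.062159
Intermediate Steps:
O(L, q) = q + L² + L*q (O(L, q) = (L² + L*q) + q = q + L² + L*q)
45023/(((14172 + 14529)*(14925 - 9341))) + O(-94 - 1*(-72), -125)/(-49792) = 45023/(((14172 + 14529)*(14925 - 9341))) + (-125 + (-94 - 1*(-72))² + (-94 - 1*(-72))*(-125))/(-49792) = 45023/((28701*5584)) + (-125 + (-94 + 72)² + (-94 + 72)*(-125))*(-1/49792) = 45023/160266384 + (-125 + (-22)² - 22*(-125))*(-1/49792) = 45023*(1/160266384) + (-125 + 484 + 2750)*(-1/49792) = 45023/160266384 + 3109*(-1/49792) = 45023/160266384 - 3109/49792 = -31001650165/498748987008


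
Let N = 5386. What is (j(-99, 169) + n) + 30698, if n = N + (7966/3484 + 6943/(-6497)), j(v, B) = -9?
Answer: 408302479895/11317774 ≈ 36076.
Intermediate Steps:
n = 60971313609/11317774 (n = 5386 + (7966/3484 + 6943/(-6497)) = 5386 + (7966*(1/3484) + 6943*(-1/6497)) = 5386 + (3983/1742 - 6943/6497) = 5386 + 13782845/11317774 = 60971313609/11317774 ≈ 5387.2)
(j(-99, 169) + n) + 30698 = (-9 + 60971313609/11317774) + 30698 = 60869453643/11317774 + 30698 = 408302479895/11317774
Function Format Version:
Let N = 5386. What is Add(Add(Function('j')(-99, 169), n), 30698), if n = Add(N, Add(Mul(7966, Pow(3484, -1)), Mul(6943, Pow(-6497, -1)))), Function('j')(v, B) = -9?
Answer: Rational(408302479895, 11317774) ≈ 36076.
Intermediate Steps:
n = Rational(60971313609, 11317774) (n = Add(5386, Add(Mul(7966, Pow(3484, -1)), Mul(6943, Pow(-6497, -1)))) = Add(5386, Add(Mul(7966, Rational(1, 3484)), Mul(6943, Rational(-1, 6497)))) = Add(5386, Add(Rational(3983, 1742), Rational(-6943, 6497))) = Add(5386, Rational(13782845, 11317774)) = Rational(60971313609, 11317774) ≈ 5387.2)
Add(Add(Function('j')(-99, 169), n), 30698) = Add(Add(-9, Rational(60971313609, 11317774)), 30698) = Add(Rational(60869453643, 11317774), 30698) = Rational(408302479895, 11317774)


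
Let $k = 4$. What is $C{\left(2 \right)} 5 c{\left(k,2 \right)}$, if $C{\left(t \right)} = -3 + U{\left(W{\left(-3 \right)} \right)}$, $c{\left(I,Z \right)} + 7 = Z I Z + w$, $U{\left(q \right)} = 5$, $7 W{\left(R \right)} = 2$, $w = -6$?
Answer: $30$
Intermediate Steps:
$W{\left(R \right)} = \frac{2}{7}$ ($W{\left(R \right)} = \frac{1}{7} \cdot 2 = \frac{2}{7}$)
$c{\left(I,Z \right)} = -13 + I Z^{2}$ ($c{\left(I,Z \right)} = -7 + \left(Z I Z - 6\right) = -7 + \left(I Z Z - 6\right) = -7 + \left(I Z^{2} - 6\right) = -7 + \left(-6 + I Z^{2}\right) = -13 + I Z^{2}$)
$C{\left(t \right)} = 2$ ($C{\left(t \right)} = -3 + 5 = 2$)
$C{\left(2 \right)} 5 c{\left(k,2 \right)} = 2 \cdot 5 \left(-13 + 4 \cdot 2^{2}\right) = 10 \left(-13 + 4 \cdot 4\right) = 10 \left(-13 + 16\right) = 10 \cdot 3 = 30$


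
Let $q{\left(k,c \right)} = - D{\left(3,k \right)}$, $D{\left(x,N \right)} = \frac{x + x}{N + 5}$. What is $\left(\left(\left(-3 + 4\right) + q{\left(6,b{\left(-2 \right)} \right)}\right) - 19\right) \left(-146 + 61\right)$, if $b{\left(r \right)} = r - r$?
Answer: $\frac{17340}{11} \approx 1576.4$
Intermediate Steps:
$D{\left(x,N \right)} = \frac{2 x}{5 + N}$
$b{\left(r \right)} = 0$
$q{\left(k,c \right)} = - \frac{6}{5 + k}$ ($q{\left(k,c \right)} = - \frac{2 \cdot 3}{5 + k} = - \frac{6}{5 + k}$)
$\left(\left(\left(-3 + 4\right) + q{\left(6,b{\left(-2 \right)} \right)}\right) - 19\right) \left(-146 + 61\right) = \left(\left(\left(-3 + 4\right) - \frac{6}{5 + 6}\right) - 19\right) \left(-146 + 61\right) = \left(\left(1 - \frac{6}{11}\right) - 19\right) \left(-85\right) = \left(\frac{5}{11} - 19\right) \left(-85\right) = \left(- \frac{204}{11}\right) \left(-85\right) = \frac{17340}{11}$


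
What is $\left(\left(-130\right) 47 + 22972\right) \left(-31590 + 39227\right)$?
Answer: $128775094$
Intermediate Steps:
$\left(\left(-130\right) 47 + 22972\right) \left(-31590 + 39227\right) = \left(-6110 + 22972\right) 7637 = 16862 \cdot 7637 = 128775094$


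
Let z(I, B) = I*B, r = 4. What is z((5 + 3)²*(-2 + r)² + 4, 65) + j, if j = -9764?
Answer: 7136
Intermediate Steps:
z(I, B) = B*I
z((5 + 3)²*(-2 + r)² + 4, 65) + j = 65*((5 + 3)²*(-2 + 4)² + 4) - 9764 = 65*(8²*2² + 4) - 9764 = 65*(64*4 + 4) - 9764 = 65*(256 + 4) - 9764 = 65*260 - 9764 = 16900 - 9764 = 7136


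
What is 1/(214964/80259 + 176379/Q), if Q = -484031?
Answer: 38847844029/89893237723 ≈ 0.43216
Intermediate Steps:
1/(214964/80259 + 176379/Q) = 1/(214964/80259 + 176379/(-484031)) = 1/(214964*(1/80259) + 176379*(-1/484031)) = 1/(214964/80259 - 176379/484031) = 1/(89893237723/38847844029) = 38847844029/89893237723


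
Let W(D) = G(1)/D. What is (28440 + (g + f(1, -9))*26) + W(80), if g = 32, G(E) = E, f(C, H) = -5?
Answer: 2331361/80 ≈ 29142.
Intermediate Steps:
W(D) = 1/D
(28440 + (g + f(1, -9))*26) + W(80) = (28440 + (32 - 5)*26) + 1/80 = (28440 + 27*26) + 1/80 = (28440 + 702) + 1/80 = 29142 + 1/80 = 2331361/80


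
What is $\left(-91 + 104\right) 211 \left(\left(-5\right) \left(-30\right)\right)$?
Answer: $411450$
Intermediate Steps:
$\left(-91 + 104\right) 211 \left(\left(-5\right) \left(-30\right)\right) = 13 \cdot 211 \cdot 150 = 2743 \cdot 150 = 411450$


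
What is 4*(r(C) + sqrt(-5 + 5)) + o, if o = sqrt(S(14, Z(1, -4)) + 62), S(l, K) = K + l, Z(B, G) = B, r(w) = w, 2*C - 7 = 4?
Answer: 22 + sqrt(77) ≈ 30.775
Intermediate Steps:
C = 11/2 (C = 7/2 + (1/2)*4 = 7/2 + 2 = 11/2 ≈ 5.5000)
o = sqrt(77) (o = sqrt((1 + 14) + 62) = sqrt(15 + 62) = sqrt(77) ≈ 8.7750)
4*(r(C) + sqrt(-5 + 5)) + o = 4*(11/2 + sqrt(-5 + 5)) + sqrt(77) = 4*(11/2 + sqrt(0)) + sqrt(77) = 4*(11/2 + 0) + sqrt(77) = 4*(11/2) + sqrt(77) = 22 + sqrt(77)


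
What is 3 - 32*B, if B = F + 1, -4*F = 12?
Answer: 67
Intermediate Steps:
F = -3 (F = -¼*12 = -3)
B = -2 (B = -3 + 1 = -2)
3 - 32*B = 3 - 32*(-2) = 3 + 64 = 67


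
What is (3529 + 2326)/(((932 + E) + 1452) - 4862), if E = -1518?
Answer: -5855/3996 ≈ -1.4652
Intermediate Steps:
(3529 + 2326)/(((932 + E) + 1452) - 4862) = (3529 + 2326)/(((932 - 1518) + 1452) - 4862) = 5855/((-586 + 1452) - 4862) = 5855/(866 - 4862) = 5855/(-3996) = 5855*(-1/3996) = -5855/3996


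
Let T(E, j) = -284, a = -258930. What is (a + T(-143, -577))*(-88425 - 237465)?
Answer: 84475250460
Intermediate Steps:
(a + T(-143, -577))*(-88425 - 237465) = (-258930 - 284)*(-88425 - 237465) = -259214*(-325890) = 84475250460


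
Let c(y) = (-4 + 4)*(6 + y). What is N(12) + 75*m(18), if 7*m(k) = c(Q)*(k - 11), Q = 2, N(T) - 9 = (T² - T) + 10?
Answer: 151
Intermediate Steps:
N(T) = 19 + T² - T (N(T) = 9 + ((T² - T) + 10) = 9 + (10 + T² - T) = 19 + T² - T)
c(y) = 0 (c(y) = 0*(6 + y) = 0)
m(k) = 0 (m(k) = (0*(k - 11))/7 = (0*(-11 + k))/7 = (⅐)*0 = 0)
N(12) + 75*m(18) = (19 + 12² - 1*12) + 75*0 = (19 + 144 - 12) + 0 = 151 + 0 = 151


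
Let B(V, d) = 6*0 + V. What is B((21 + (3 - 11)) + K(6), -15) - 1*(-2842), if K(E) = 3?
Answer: 2858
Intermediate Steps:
B(V, d) = V (B(V, d) = 0 + V = V)
B((21 + (3 - 11)) + K(6), -15) - 1*(-2842) = ((21 + (3 - 11)) + 3) - 1*(-2842) = ((21 - 8) + 3) + 2842 = (13 + 3) + 2842 = 16 + 2842 = 2858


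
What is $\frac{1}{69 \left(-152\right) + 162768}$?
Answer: $\frac{1}{152280} \approx 6.5669 \cdot 10^{-6}$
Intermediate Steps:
$\frac{1}{69 \left(-152\right) + 162768} = \frac{1}{-10488 + 162768} = \frac{1}{152280}$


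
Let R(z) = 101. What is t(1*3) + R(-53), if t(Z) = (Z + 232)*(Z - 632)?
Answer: -147714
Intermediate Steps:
t(Z) = (-632 + Z)*(232 + Z) (t(Z) = (232 + Z)*(-632 + Z) = (-632 + Z)*(232 + Z))
t(1*3) + R(-53) = (-146624 + (1*3)² - 400*3) + 101 = (-146624 + 3² - 400*3) + 101 = (-146624 + 9 - 1200) + 101 = -147815 + 101 = -147714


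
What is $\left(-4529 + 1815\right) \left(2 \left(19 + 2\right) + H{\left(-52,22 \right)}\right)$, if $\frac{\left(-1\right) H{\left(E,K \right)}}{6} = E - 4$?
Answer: $-1025892$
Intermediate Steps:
$H{\left(E,K \right)} = 24 - 6 E$ ($H{\left(E,K \right)} = - 6 \left(E - 4\right) = - 6 \left(-4 + E\right) = 24 - 6 E$)
$\left(-4529 + 1815\right) \left(2 \left(19 + 2\right) + H{\left(-52,22 \right)}\right) = \left(-4529 + 1815\right) \left(2 \left(19 + 2\right) + \left(24 - -312\right)\right) = - 2714 \left(2 \cdot 21 + \left(24 + 312\right)\right) = - 2714 \left(42 + 336\right) = \left(-2714\right) 378 = -1025892$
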